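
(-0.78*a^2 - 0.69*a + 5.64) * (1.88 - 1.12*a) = 0.8736*a^3 - 0.6936*a^2 - 7.614*a + 10.6032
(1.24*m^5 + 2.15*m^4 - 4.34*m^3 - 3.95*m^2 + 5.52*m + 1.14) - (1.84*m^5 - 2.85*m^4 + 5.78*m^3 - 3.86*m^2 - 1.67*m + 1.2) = -0.6*m^5 + 5.0*m^4 - 10.12*m^3 - 0.0900000000000003*m^2 + 7.19*m - 0.0600000000000001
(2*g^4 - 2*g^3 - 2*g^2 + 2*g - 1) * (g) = 2*g^5 - 2*g^4 - 2*g^3 + 2*g^2 - g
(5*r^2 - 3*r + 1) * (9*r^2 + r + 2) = 45*r^4 - 22*r^3 + 16*r^2 - 5*r + 2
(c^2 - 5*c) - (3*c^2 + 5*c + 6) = -2*c^2 - 10*c - 6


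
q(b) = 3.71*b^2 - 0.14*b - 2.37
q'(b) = 7.42*b - 0.14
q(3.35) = 38.80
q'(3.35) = 24.72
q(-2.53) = 21.73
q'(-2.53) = -18.91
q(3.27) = 36.84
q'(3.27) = 24.12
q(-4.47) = 72.38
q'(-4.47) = -33.31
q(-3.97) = 56.66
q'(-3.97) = -29.60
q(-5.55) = 112.68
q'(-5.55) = -41.32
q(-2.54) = 21.92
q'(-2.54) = -18.99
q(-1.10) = 2.27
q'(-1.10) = -8.30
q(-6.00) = 132.03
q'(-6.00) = -44.66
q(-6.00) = 132.03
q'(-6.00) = -44.66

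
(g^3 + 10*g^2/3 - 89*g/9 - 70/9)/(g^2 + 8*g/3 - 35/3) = g + 2/3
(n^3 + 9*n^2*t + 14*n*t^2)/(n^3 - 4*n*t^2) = (-n - 7*t)/(-n + 2*t)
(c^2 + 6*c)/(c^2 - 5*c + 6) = c*(c + 6)/(c^2 - 5*c + 6)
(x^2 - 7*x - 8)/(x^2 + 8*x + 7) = (x - 8)/(x + 7)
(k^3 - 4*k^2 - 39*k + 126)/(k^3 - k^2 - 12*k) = (-k^3 + 4*k^2 + 39*k - 126)/(k*(-k^2 + k + 12))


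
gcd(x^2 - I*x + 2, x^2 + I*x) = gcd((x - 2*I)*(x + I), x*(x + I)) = x + I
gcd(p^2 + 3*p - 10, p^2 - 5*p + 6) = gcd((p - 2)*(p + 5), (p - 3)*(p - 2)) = p - 2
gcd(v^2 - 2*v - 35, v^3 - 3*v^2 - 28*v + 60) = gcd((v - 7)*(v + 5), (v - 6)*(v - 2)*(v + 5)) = v + 5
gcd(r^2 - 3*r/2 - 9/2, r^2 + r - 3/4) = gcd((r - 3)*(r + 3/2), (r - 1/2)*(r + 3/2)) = r + 3/2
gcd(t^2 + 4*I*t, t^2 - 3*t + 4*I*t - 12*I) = t + 4*I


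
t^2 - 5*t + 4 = (t - 4)*(t - 1)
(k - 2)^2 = k^2 - 4*k + 4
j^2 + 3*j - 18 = (j - 3)*(j + 6)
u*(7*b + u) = 7*b*u + u^2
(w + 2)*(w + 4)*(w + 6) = w^3 + 12*w^2 + 44*w + 48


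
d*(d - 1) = d^2 - d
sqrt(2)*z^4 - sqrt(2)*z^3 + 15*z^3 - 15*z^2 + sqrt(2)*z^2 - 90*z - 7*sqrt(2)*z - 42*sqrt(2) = (z - 3)*(z + 2)*(z + 7*sqrt(2))*(sqrt(2)*z + 1)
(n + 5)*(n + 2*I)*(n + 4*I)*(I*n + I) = I*n^4 - 6*n^3 + 6*I*n^3 - 36*n^2 - 3*I*n^2 - 30*n - 48*I*n - 40*I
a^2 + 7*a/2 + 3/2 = (a + 1/2)*(a + 3)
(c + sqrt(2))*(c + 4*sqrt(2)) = c^2 + 5*sqrt(2)*c + 8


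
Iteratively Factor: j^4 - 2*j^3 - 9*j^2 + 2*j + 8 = (j + 2)*(j^3 - 4*j^2 - j + 4) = (j - 1)*(j + 2)*(j^2 - 3*j - 4) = (j - 4)*(j - 1)*(j + 2)*(j + 1)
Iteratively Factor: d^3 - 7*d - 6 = (d + 2)*(d^2 - 2*d - 3) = (d - 3)*(d + 2)*(d + 1)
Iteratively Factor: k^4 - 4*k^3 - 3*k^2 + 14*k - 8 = (k - 1)*(k^3 - 3*k^2 - 6*k + 8) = (k - 1)*(k + 2)*(k^2 - 5*k + 4) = (k - 4)*(k - 1)*(k + 2)*(k - 1)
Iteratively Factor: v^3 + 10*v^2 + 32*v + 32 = (v + 2)*(v^2 + 8*v + 16) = (v + 2)*(v + 4)*(v + 4)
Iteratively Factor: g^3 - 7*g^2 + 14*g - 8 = (g - 2)*(g^2 - 5*g + 4) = (g - 4)*(g - 2)*(g - 1)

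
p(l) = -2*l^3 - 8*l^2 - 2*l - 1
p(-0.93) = -4.45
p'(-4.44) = -49.24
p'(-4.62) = -56.15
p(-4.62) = 34.71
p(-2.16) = -13.85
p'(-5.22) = -81.97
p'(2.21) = -66.66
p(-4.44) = 25.23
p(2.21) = -66.08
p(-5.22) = 75.93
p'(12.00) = -1058.00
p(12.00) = -4633.00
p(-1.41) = -8.48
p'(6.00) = -314.00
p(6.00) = -733.00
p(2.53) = -89.66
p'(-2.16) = 4.57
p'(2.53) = -80.89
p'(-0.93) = 7.69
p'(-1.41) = 8.63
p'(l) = -6*l^2 - 16*l - 2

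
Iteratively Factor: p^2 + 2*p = (p)*(p + 2)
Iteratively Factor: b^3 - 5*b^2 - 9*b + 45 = (b - 5)*(b^2 - 9) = (b - 5)*(b - 3)*(b + 3)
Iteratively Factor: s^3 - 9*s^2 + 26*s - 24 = (s - 3)*(s^2 - 6*s + 8) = (s - 4)*(s - 3)*(s - 2)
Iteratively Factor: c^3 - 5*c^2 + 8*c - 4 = (c - 1)*(c^2 - 4*c + 4) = (c - 2)*(c - 1)*(c - 2)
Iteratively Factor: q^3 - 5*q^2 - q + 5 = (q - 1)*(q^2 - 4*q - 5) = (q - 1)*(q + 1)*(q - 5)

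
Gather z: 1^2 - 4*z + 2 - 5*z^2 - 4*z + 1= -5*z^2 - 8*z + 4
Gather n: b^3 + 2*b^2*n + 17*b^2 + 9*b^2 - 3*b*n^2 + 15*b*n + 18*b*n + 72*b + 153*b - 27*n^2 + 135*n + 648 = b^3 + 26*b^2 + 225*b + n^2*(-3*b - 27) + n*(2*b^2 + 33*b + 135) + 648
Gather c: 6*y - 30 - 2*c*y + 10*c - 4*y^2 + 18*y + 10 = c*(10 - 2*y) - 4*y^2 + 24*y - 20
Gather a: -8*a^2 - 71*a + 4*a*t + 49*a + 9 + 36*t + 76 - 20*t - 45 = -8*a^2 + a*(4*t - 22) + 16*t + 40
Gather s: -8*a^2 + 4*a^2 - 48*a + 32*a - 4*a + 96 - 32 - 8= -4*a^2 - 20*a + 56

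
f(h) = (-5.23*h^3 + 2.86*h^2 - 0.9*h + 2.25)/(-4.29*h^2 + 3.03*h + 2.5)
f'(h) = (8.58*h - 3.03)*(-5.23*h^3 + 2.86*h^2 - 0.9*h + 2.25)/(-4.29*h^2 + 3.03*h + 2.5)^2 + (-15.69*h^2 + 5.72*h - 0.9)/(-4.29*h^2 + 3.03*h + 2.5) = (22.4367*h^4 - 31.6938*h^3 - 34.4202*h^2 + 33.605*h - 9.0675)/(18.4041*h^4 - 25.9974*h^3 - 12.2691*h^2 + 15.15*h + 6.25)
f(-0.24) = 1.77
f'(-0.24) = -7.99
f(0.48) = 0.64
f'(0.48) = -0.36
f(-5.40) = -6.58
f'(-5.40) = 1.18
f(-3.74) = -4.64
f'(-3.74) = 1.15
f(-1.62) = -2.45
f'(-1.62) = 0.73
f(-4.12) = -5.08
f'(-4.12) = 1.16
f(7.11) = 9.02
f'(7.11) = 1.20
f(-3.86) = -4.78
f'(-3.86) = 1.15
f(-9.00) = -10.89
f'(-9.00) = 1.21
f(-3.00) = -3.80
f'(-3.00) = 1.10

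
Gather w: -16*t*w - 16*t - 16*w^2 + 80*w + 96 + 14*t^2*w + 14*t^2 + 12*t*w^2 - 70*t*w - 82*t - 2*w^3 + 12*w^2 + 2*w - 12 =14*t^2 - 98*t - 2*w^3 + w^2*(12*t - 4) + w*(14*t^2 - 86*t + 82) + 84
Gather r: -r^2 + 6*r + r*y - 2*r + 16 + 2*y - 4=-r^2 + r*(y + 4) + 2*y + 12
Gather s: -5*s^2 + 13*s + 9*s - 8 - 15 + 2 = -5*s^2 + 22*s - 21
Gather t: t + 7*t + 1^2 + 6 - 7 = 8*t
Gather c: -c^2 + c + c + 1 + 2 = -c^2 + 2*c + 3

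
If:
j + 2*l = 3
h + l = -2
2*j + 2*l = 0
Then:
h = -5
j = -3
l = 3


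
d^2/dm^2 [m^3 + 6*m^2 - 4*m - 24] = 6*m + 12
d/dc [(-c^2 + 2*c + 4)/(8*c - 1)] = 2*(-4*c^2 + c - 17)/(64*c^2 - 16*c + 1)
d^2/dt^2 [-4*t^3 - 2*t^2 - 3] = -24*t - 4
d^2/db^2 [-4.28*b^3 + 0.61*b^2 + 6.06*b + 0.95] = 1.22 - 25.68*b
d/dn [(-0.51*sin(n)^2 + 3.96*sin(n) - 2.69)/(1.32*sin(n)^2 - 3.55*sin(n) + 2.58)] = (-3.4167*sin(n)^2 + 4.47*sin(n) + 0.667300000000001)*cos(n)/(1.7424*sin(n)^4 - 9.372*sin(n)^3 + 19.4137*sin(n)^2 - 18.318*sin(n) + 6.6564)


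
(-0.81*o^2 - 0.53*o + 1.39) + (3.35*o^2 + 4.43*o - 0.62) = 2.54*o^2 + 3.9*o + 0.77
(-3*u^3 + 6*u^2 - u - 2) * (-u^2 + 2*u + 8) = 3*u^5 - 12*u^4 - 11*u^3 + 48*u^2 - 12*u - 16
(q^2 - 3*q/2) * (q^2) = q^4 - 3*q^3/2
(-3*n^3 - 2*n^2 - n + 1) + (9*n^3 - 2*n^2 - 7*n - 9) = 6*n^3 - 4*n^2 - 8*n - 8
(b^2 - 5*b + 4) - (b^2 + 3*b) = 4 - 8*b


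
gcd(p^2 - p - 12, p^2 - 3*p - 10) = 1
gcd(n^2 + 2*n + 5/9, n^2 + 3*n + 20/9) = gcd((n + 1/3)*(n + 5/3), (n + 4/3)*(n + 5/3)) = n + 5/3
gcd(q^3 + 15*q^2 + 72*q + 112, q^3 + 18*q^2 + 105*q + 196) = q^2 + 11*q + 28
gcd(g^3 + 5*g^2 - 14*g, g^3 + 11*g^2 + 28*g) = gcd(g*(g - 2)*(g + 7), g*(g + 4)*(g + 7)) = g^2 + 7*g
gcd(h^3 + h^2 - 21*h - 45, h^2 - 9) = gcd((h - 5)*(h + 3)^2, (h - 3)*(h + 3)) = h + 3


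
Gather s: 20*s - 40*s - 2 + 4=2 - 20*s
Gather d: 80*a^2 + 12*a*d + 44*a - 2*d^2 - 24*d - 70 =80*a^2 + 44*a - 2*d^2 + d*(12*a - 24) - 70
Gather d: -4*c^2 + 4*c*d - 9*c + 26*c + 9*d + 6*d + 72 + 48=-4*c^2 + 17*c + d*(4*c + 15) + 120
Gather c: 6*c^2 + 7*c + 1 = 6*c^2 + 7*c + 1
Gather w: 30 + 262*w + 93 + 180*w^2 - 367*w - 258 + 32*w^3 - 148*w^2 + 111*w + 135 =32*w^3 + 32*w^2 + 6*w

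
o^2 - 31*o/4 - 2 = (o - 8)*(o + 1/4)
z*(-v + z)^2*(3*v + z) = 3*v^3*z - 5*v^2*z^2 + v*z^3 + z^4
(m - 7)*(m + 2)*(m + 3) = m^3 - 2*m^2 - 29*m - 42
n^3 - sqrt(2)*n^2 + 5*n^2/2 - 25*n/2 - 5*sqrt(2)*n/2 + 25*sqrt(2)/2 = (n - 5/2)*(n + 5)*(n - sqrt(2))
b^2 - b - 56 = (b - 8)*(b + 7)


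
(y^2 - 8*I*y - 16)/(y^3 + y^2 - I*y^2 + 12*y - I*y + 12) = (y - 4*I)/(y^2 + y*(1 + 3*I) + 3*I)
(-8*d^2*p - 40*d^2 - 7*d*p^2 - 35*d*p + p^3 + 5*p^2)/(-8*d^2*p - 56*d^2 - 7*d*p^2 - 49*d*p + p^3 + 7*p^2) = (p + 5)/(p + 7)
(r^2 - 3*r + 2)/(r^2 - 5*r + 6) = (r - 1)/(r - 3)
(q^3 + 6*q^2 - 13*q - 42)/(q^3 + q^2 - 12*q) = (q^2 + 9*q + 14)/(q*(q + 4))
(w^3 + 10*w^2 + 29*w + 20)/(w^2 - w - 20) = (w^2 + 6*w + 5)/(w - 5)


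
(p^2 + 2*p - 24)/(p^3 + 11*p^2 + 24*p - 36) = (p - 4)/(p^2 + 5*p - 6)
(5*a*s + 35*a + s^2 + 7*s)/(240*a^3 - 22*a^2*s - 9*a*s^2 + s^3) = (s + 7)/(48*a^2 - 14*a*s + s^2)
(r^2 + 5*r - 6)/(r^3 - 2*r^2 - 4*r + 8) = (r^2 + 5*r - 6)/(r^3 - 2*r^2 - 4*r + 8)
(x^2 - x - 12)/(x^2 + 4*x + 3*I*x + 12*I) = (x^2 - x - 12)/(x^2 + x*(4 + 3*I) + 12*I)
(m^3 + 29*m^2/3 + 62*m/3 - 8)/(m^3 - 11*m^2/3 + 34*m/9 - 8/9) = 3*(m^2 + 10*m + 24)/(3*m^2 - 10*m + 8)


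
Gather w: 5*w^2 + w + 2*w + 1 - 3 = 5*w^2 + 3*w - 2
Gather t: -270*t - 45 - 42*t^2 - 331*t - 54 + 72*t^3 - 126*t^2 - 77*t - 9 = 72*t^3 - 168*t^2 - 678*t - 108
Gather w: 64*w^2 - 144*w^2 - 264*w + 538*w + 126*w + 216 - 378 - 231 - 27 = -80*w^2 + 400*w - 420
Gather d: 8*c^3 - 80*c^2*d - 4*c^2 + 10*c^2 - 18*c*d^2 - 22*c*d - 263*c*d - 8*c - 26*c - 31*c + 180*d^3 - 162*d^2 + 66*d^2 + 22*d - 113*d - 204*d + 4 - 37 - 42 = 8*c^3 + 6*c^2 - 65*c + 180*d^3 + d^2*(-18*c - 96) + d*(-80*c^2 - 285*c - 295) - 75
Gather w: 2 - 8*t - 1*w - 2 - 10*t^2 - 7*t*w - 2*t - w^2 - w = -10*t^2 - 10*t - w^2 + w*(-7*t - 2)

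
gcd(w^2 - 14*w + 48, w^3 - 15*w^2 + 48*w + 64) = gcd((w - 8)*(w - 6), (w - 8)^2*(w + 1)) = w - 8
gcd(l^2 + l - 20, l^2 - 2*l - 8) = l - 4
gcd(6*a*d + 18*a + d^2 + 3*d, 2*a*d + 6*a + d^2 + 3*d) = d + 3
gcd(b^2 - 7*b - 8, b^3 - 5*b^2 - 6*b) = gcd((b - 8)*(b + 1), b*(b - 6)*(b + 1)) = b + 1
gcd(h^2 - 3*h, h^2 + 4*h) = h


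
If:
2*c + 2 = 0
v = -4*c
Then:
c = -1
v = 4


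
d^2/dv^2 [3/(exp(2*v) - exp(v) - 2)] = 3*((1 - 4*exp(v))*(-exp(2*v) + exp(v) + 2) - 2*(2*exp(v) - 1)^2*exp(v))*exp(v)/(-exp(2*v) + exp(v) + 2)^3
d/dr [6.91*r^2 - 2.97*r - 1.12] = 13.82*r - 2.97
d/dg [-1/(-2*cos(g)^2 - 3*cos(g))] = (4*cos(g) + 3)*sin(g)/((2*cos(g) + 3)^2*cos(g)^2)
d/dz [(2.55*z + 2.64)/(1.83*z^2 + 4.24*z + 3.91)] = (4.6665*z^2 + 10.812*z - (2.55*z + 2.64)*(3.66*z + 4.24) + 9.9705)/(1.83*z^2 + 4.24*z + 3.91)^2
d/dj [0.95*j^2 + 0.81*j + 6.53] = 1.9*j + 0.81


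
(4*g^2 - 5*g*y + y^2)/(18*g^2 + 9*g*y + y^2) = (4*g^2 - 5*g*y + y^2)/(18*g^2 + 9*g*y + y^2)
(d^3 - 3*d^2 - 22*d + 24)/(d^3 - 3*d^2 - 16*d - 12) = (d^2 + 3*d - 4)/(d^2 + 3*d + 2)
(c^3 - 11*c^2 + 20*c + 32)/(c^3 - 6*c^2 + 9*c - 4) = (c^2 - 7*c - 8)/(c^2 - 2*c + 1)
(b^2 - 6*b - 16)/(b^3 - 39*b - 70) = (b - 8)/(b^2 - 2*b - 35)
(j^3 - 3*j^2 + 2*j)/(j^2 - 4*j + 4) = j*(j - 1)/(j - 2)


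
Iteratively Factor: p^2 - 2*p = (p)*(p - 2)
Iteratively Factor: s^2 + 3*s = (s)*(s + 3)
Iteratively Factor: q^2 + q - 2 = (q + 2)*(q - 1)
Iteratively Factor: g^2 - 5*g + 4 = (g - 4)*(g - 1)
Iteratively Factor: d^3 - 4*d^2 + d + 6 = (d - 2)*(d^2 - 2*d - 3) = (d - 2)*(d + 1)*(d - 3)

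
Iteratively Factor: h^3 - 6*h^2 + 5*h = (h)*(h^2 - 6*h + 5) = h*(h - 1)*(h - 5)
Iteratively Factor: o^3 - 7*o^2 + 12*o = (o)*(o^2 - 7*o + 12) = o*(o - 4)*(o - 3)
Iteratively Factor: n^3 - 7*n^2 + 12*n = (n - 4)*(n^2 - 3*n) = (n - 4)*(n - 3)*(n)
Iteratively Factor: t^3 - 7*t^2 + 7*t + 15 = (t - 5)*(t^2 - 2*t - 3) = (t - 5)*(t + 1)*(t - 3)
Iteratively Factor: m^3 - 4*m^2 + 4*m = (m - 2)*(m^2 - 2*m) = m*(m - 2)*(m - 2)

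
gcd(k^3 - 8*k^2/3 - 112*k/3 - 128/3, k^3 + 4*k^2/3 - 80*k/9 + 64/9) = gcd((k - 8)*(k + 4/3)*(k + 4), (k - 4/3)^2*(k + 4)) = k + 4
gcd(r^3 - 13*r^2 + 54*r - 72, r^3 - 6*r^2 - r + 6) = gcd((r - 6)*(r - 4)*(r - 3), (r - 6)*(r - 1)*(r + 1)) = r - 6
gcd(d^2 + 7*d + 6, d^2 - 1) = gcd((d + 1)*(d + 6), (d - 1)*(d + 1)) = d + 1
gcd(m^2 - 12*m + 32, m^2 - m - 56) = m - 8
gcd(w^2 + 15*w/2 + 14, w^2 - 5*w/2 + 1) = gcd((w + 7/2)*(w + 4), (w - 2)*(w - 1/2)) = 1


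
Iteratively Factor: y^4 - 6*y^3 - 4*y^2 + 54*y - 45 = (y + 3)*(y^3 - 9*y^2 + 23*y - 15) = (y - 3)*(y + 3)*(y^2 - 6*y + 5) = (y - 3)*(y - 1)*(y + 3)*(y - 5)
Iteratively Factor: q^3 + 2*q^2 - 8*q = (q - 2)*(q^2 + 4*q) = q*(q - 2)*(q + 4)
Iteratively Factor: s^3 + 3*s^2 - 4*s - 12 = (s - 2)*(s^2 + 5*s + 6) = (s - 2)*(s + 2)*(s + 3)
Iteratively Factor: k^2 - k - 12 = (k - 4)*(k + 3)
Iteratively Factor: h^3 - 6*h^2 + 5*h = (h - 1)*(h^2 - 5*h) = h*(h - 1)*(h - 5)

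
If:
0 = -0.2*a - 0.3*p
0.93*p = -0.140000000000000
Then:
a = 0.23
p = -0.15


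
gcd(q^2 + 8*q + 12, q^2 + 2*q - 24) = q + 6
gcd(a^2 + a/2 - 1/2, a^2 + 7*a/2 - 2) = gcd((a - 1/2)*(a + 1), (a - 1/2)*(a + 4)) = a - 1/2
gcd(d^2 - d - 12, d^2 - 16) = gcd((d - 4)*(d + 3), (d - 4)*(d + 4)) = d - 4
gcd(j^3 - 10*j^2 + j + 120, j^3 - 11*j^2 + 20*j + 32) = j - 8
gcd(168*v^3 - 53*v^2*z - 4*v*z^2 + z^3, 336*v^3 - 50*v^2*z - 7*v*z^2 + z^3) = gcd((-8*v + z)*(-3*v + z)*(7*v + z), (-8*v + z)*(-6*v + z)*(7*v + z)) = -56*v^2 - v*z + z^2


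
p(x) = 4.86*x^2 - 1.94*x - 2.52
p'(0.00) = -1.94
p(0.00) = -2.52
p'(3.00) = 27.22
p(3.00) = 35.40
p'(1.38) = 11.47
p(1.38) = 4.06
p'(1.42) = 11.86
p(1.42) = 4.52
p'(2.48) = 22.17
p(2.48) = 22.56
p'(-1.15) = -13.12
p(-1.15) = 6.14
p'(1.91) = 16.63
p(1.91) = 11.50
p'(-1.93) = -20.70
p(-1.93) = 19.33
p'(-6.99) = -69.88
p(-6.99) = 248.50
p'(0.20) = 0.00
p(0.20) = -2.71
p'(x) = 9.72*x - 1.94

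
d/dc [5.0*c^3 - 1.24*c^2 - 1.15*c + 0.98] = 15.0*c^2 - 2.48*c - 1.15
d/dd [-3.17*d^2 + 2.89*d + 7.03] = 2.89 - 6.34*d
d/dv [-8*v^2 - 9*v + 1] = -16*v - 9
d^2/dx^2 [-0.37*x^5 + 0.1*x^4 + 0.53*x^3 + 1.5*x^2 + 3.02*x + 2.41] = -7.4*x^3 + 1.2*x^2 + 3.18*x + 3.0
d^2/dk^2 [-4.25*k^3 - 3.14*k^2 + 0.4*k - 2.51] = -25.5*k - 6.28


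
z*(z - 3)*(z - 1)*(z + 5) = z^4 + z^3 - 17*z^2 + 15*z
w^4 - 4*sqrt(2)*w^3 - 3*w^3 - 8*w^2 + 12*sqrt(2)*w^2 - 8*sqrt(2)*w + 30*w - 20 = (w - 2)*(w - 1)*(w - 5*sqrt(2))*(w + sqrt(2))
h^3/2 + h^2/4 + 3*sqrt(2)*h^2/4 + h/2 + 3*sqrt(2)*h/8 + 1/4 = (h/2 + sqrt(2)/2)*(h + 1/2)*(h + sqrt(2)/2)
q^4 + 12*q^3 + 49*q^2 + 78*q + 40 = (q + 1)*(q + 2)*(q + 4)*(q + 5)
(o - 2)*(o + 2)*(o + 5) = o^3 + 5*o^2 - 4*o - 20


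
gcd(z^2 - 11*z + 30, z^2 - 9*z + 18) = z - 6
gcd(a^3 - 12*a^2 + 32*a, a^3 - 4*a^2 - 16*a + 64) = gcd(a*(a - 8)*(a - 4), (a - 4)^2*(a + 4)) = a - 4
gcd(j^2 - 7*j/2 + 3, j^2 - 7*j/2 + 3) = j^2 - 7*j/2 + 3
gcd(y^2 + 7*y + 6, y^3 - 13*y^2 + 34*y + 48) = y + 1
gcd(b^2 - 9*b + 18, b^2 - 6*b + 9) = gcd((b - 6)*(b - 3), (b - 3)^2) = b - 3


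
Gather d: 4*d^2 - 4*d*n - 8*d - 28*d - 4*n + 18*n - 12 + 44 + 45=4*d^2 + d*(-4*n - 36) + 14*n + 77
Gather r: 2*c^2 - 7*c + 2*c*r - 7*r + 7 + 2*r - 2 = 2*c^2 - 7*c + r*(2*c - 5) + 5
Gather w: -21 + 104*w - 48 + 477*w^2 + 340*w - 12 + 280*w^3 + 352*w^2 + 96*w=280*w^3 + 829*w^2 + 540*w - 81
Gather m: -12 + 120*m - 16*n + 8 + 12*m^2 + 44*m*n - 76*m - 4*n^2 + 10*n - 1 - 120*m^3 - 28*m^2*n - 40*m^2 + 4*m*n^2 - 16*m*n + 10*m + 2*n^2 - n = -120*m^3 + m^2*(-28*n - 28) + m*(4*n^2 + 28*n + 54) - 2*n^2 - 7*n - 5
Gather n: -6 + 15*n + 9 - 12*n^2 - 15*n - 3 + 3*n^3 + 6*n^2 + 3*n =3*n^3 - 6*n^2 + 3*n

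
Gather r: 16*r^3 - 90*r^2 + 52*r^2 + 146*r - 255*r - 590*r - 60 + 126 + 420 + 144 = 16*r^3 - 38*r^2 - 699*r + 630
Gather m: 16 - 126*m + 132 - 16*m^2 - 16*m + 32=-16*m^2 - 142*m + 180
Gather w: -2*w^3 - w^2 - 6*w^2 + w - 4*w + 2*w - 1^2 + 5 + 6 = -2*w^3 - 7*w^2 - w + 10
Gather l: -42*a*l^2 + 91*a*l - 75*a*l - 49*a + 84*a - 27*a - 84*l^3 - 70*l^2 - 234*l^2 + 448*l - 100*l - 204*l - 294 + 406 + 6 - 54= 8*a - 84*l^3 + l^2*(-42*a - 304) + l*(16*a + 144) + 64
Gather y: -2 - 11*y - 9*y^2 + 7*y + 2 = -9*y^2 - 4*y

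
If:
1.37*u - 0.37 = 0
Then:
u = 0.27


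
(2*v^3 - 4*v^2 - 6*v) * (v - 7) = 2*v^4 - 18*v^3 + 22*v^2 + 42*v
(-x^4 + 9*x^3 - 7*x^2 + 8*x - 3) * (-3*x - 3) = 3*x^5 - 24*x^4 - 6*x^3 - 3*x^2 - 15*x + 9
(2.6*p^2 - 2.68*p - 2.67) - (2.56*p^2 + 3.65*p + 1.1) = 0.04*p^2 - 6.33*p - 3.77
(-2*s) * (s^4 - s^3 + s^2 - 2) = -2*s^5 + 2*s^4 - 2*s^3 + 4*s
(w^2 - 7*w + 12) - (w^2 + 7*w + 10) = 2 - 14*w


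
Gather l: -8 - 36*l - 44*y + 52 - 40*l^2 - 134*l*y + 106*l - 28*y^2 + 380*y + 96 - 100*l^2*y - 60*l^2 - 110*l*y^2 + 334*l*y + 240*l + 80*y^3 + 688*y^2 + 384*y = l^2*(-100*y - 100) + l*(-110*y^2 + 200*y + 310) + 80*y^3 + 660*y^2 + 720*y + 140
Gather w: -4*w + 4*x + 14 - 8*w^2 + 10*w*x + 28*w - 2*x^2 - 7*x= -8*w^2 + w*(10*x + 24) - 2*x^2 - 3*x + 14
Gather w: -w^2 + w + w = -w^2 + 2*w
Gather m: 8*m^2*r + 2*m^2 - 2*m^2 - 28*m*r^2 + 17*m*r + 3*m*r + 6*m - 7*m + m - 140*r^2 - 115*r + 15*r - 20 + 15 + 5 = 8*m^2*r + m*(-28*r^2 + 20*r) - 140*r^2 - 100*r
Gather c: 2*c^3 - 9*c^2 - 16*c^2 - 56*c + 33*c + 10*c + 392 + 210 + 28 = 2*c^3 - 25*c^2 - 13*c + 630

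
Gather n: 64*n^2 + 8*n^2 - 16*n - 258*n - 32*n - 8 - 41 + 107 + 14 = 72*n^2 - 306*n + 72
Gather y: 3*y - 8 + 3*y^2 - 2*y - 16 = 3*y^2 + y - 24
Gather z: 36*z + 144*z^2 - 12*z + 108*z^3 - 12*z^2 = 108*z^3 + 132*z^2 + 24*z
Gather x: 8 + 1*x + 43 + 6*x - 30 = 7*x + 21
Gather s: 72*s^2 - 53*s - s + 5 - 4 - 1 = 72*s^2 - 54*s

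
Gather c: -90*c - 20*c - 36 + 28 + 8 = -110*c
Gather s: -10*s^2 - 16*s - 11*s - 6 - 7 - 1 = -10*s^2 - 27*s - 14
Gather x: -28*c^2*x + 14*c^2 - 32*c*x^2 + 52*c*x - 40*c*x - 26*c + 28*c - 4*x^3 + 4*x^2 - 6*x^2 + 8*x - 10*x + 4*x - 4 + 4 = 14*c^2 + 2*c - 4*x^3 + x^2*(-32*c - 2) + x*(-28*c^2 + 12*c + 2)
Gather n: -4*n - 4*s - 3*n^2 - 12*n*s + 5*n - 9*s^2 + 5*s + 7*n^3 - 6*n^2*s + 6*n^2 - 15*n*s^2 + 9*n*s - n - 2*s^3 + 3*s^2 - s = 7*n^3 + n^2*(3 - 6*s) + n*(-15*s^2 - 3*s) - 2*s^3 - 6*s^2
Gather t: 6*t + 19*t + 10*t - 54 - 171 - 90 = 35*t - 315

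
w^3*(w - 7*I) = w^4 - 7*I*w^3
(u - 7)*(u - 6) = u^2 - 13*u + 42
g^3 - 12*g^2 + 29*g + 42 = (g - 7)*(g - 6)*(g + 1)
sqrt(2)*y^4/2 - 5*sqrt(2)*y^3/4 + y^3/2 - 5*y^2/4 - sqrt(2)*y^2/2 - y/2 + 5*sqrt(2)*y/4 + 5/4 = (y - 5/2)*(y - 1)*(y + 1)*(sqrt(2)*y/2 + 1/2)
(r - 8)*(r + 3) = r^2 - 5*r - 24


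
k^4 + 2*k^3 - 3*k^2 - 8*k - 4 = (k - 2)*(k + 1)^2*(k + 2)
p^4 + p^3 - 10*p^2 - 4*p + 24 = (p - 2)^2*(p + 2)*(p + 3)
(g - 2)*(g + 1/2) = g^2 - 3*g/2 - 1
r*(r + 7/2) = r^2 + 7*r/2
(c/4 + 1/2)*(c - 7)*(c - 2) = c^3/4 - 7*c^2/4 - c + 7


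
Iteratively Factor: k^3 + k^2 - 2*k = (k)*(k^2 + k - 2) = k*(k + 2)*(k - 1)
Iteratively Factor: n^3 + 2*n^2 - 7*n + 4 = (n - 1)*(n^2 + 3*n - 4) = (n - 1)*(n + 4)*(n - 1)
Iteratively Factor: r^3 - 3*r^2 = (r)*(r^2 - 3*r) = r*(r - 3)*(r)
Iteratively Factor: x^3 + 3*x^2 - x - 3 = (x + 3)*(x^2 - 1) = (x + 1)*(x + 3)*(x - 1)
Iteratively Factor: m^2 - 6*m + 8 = (m - 4)*(m - 2)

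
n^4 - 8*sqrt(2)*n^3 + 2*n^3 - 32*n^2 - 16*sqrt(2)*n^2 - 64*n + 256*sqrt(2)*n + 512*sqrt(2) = (n + 2)*(n - 8*sqrt(2))*(n - 4*sqrt(2))*(n + 4*sqrt(2))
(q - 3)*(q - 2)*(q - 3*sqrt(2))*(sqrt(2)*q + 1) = sqrt(2)*q^4 - 5*sqrt(2)*q^3 - 5*q^3 + 3*sqrt(2)*q^2 + 25*q^2 - 30*q + 15*sqrt(2)*q - 18*sqrt(2)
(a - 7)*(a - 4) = a^2 - 11*a + 28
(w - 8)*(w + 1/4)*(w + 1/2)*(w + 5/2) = w^4 - 19*w^3/4 - 24*w^2 - 251*w/16 - 5/2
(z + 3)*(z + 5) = z^2 + 8*z + 15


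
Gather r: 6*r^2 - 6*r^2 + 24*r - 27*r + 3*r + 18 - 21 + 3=0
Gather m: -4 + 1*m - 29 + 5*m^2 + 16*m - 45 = 5*m^2 + 17*m - 78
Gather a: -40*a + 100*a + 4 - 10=60*a - 6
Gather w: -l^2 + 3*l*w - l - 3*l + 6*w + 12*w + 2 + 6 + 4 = -l^2 - 4*l + w*(3*l + 18) + 12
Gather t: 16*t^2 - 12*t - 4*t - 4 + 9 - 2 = 16*t^2 - 16*t + 3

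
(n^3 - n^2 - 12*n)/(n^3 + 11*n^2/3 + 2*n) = 3*(n - 4)/(3*n + 2)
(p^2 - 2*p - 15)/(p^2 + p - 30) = (p + 3)/(p + 6)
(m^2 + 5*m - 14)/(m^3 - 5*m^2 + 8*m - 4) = (m + 7)/(m^2 - 3*m + 2)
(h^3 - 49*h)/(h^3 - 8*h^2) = (h^2 - 49)/(h*(h - 8))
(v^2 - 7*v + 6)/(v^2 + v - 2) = (v - 6)/(v + 2)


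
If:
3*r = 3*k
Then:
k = r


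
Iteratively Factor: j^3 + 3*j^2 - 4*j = (j + 4)*(j^2 - j) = j*(j + 4)*(j - 1)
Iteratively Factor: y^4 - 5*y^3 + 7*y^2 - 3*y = (y - 1)*(y^3 - 4*y^2 + 3*y) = (y - 1)^2*(y^2 - 3*y) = (y - 3)*(y - 1)^2*(y)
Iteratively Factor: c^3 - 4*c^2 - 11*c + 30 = (c - 5)*(c^2 + c - 6) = (c - 5)*(c - 2)*(c + 3)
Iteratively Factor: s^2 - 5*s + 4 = (s - 1)*(s - 4)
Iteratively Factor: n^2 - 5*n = (n - 5)*(n)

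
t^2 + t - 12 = (t - 3)*(t + 4)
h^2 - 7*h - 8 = (h - 8)*(h + 1)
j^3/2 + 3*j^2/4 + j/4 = j*(j/2 + 1/2)*(j + 1/2)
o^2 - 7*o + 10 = (o - 5)*(o - 2)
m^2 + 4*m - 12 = (m - 2)*(m + 6)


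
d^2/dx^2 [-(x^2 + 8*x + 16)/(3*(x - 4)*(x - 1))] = 2*(-13*x^3 - 36*x^2 + 336*x - 512)/(3*(x^6 - 15*x^5 + 87*x^4 - 245*x^3 + 348*x^2 - 240*x + 64))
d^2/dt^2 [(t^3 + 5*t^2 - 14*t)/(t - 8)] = 2*(t^3 - 24*t^2 + 192*t + 208)/(t^3 - 24*t^2 + 192*t - 512)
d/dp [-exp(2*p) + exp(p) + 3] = (1 - 2*exp(p))*exp(p)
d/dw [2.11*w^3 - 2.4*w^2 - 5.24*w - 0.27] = 6.33*w^2 - 4.8*w - 5.24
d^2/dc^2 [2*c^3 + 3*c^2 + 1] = 12*c + 6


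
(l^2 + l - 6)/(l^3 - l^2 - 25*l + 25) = (l^2 + l - 6)/(l^3 - l^2 - 25*l + 25)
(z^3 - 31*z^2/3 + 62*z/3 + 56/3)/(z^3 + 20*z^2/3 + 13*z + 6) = (z^2 - 11*z + 28)/(z^2 + 6*z + 9)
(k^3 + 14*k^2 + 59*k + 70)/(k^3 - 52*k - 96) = (k^2 + 12*k + 35)/(k^2 - 2*k - 48)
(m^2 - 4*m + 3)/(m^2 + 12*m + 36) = (m^2 - 4*m + 3)/(m^2 + 12*m + 36)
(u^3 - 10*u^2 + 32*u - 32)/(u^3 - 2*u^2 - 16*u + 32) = (u - 4)/(u + 4)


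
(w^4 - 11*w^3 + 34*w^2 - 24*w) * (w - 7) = w^5 - 18*w^4 + 111*w^3 - 262*w^2 + 168*w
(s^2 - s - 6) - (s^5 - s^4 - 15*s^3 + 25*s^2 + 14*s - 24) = -s^5 + s^4 + 15*s^3 - 24*s^2 - 15*s + 18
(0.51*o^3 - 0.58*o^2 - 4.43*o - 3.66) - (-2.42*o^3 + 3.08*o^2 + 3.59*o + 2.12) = 2.93*o^3 - 3.66*o^2 - 8.02*o - 5.78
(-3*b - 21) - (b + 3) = -4*b - 24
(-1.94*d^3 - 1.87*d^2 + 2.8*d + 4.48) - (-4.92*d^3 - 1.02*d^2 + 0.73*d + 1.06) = 2.98*d^3 - 0.85*d^2 + 2.07*d + 3.42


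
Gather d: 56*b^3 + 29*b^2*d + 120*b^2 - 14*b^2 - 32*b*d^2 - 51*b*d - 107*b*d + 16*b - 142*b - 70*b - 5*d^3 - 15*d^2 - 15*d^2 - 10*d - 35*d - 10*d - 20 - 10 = 56*b^3 + 106*b^2 - 196*b - 5*d^3 + d^2*(-32*b - 30) + d*(29*b^2 - 158*b - 55) - 30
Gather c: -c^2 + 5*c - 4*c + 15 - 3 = -c^2 + c + 12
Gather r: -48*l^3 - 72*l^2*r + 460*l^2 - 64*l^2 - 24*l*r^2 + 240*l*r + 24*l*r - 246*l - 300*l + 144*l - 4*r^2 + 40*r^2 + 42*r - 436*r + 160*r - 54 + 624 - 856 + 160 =-48*l^3 + 396*l^2 - 402*l + r^2*(36 - 24*l) + r*(-72*l^2 + 264*l - 234) - 126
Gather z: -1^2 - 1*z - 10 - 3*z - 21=-4*z - 32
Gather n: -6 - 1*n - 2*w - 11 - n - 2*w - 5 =-2*n - 4*w - 22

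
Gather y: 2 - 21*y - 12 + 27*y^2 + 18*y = 27*y^2 - 3*y - 10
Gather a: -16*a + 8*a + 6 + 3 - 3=6 - 8*a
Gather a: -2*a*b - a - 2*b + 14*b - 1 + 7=a*(-2*b - 1) + 12*b + 6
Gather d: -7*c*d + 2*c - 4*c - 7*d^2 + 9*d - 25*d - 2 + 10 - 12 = -2*c - 7*d^2 + d*(-7*c - 16) - 4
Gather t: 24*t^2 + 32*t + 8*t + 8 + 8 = 24*t^2 + 40*t + 16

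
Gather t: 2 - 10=-8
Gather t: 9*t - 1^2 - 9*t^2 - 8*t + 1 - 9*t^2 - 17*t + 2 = -18*t^2 - 16*t + 2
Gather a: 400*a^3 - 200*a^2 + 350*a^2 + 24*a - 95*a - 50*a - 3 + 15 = 400*a^3 + 150*a^2 - 121*a + 12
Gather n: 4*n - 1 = 4*n - 1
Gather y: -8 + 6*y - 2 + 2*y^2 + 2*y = 2*y^2 + 8*y - 10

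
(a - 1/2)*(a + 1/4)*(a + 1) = a^3 + 3*a^2/4 - 3*a/8 - 1/8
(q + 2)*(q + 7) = q^2 + 9*q + 14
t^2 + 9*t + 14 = (t + 2)*(t + 7)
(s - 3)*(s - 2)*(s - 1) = s^3 - 6*s^2 + 11*s - 6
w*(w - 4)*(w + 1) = w^3 - 3*w^2 - 4*w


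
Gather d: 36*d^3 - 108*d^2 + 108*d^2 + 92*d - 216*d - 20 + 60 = 36*d^3 - 124*d + 40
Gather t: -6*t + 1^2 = 1 - 6*t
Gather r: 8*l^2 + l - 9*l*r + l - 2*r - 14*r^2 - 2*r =8*l^2 + 2*l - 14*r^2 + r*(-9*l - 4)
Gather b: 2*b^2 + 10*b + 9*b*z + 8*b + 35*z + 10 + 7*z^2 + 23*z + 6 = 2*b^2 + b*(9*z + 18) + 7*z^2 + 58*z + 16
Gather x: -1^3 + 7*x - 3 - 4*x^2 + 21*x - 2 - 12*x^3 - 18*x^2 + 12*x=-12*x^3 - 22*x^2 + 40*x - 6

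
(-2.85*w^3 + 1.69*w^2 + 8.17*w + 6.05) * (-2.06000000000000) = 5.871*w^3 - 3.4814*w^2 - 16.8302*w - 12.463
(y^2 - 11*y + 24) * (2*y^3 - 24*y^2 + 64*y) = 2*y^5 - 46*y^4 + 376*y^3 - 1280*y^2 + 1536*y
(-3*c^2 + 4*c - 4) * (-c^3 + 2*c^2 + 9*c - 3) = 3*c^5 - 10*c^4 - 15*c^3 + 37*c^2 - 48*c + 12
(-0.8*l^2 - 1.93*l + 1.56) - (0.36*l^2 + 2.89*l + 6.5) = -1.16*l^2 - 4.82*l - 4.94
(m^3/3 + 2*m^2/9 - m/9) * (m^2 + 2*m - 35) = m^5/3 + 8*m^4/9 - 34*m^3/3 - 8*m^2 + 35*m/9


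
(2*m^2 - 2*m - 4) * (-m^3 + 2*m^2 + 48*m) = -2*m^5 + 6*m^4 + 96*m^3 - 104*m^2 - 192*m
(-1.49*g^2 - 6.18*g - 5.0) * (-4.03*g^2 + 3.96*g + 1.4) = 6.0047*g^4 + 19.005*g^3 - 6.4088*g^2 - 28.452*g - 7.0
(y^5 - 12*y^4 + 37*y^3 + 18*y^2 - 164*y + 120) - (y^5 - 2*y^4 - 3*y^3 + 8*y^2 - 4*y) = -10*y^4 + 40*y^3 + 10*y^2 - 160*y + 120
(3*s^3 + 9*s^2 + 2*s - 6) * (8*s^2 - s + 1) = 24*s^5 + 69*s^4 + 10*s^3 - 41*s^2 + 8*s - 6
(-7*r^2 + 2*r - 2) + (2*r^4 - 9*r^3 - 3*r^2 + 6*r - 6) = 2*r^4 - 9*r^3 - 10*r^2 + 8*r - 8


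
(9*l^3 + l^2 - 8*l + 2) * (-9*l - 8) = -81*l^4 - 81*l^3 + 64*l^2 + 46*l - 16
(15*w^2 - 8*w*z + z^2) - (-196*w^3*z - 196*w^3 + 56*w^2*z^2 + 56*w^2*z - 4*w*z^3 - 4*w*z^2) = 196*w^3*z + 196*w^3 - 56*w^2*z^2 - 56*w^2*z + 15*w^2 + 4*w*z^3 + 4*w*z^2 - 8*w*z + z^2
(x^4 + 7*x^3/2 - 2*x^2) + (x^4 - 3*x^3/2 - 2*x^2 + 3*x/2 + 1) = 2*x^4 + 2*x^3 - 4*x^2 + 3*x/2 + 1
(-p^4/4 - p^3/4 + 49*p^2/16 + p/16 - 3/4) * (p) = -p^5/4 - p^4/4 + 49*p^3/16 + p^2/16 - 3*p/4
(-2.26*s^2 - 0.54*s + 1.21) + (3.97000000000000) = -2.26*s^2 - 0.54*s + 5.18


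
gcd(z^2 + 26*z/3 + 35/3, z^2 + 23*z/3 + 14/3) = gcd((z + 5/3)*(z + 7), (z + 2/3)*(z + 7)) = z + 7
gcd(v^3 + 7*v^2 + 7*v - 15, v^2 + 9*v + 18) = v + 3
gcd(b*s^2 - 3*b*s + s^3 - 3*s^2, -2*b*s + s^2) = s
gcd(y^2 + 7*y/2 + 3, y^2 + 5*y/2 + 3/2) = y + 3/2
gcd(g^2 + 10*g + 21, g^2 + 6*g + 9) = g + 3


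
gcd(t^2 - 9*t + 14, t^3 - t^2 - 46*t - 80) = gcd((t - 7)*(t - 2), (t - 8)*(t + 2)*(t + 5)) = 1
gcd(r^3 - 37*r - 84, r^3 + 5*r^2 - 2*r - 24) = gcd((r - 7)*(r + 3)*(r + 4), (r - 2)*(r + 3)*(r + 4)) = r^2 + 7*r + 12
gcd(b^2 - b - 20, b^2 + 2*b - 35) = b - 5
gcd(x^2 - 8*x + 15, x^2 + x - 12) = x - 3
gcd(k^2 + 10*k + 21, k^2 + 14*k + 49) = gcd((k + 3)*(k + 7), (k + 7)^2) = k + 7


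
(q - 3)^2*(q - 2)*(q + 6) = q^4 - 2*q^3 - 27*q^2 + 108*q - 108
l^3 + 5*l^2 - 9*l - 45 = (l - 3)*(l + 3)*(l + 5)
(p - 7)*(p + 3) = p^2 - 4*p - 21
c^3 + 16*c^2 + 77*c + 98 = (c + 2)*(c + 7)^2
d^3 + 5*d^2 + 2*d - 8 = (d - 1)*(d + 2)*(d + 4)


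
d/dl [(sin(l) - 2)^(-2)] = -2*cos(l)/(sin(l) - 2)^3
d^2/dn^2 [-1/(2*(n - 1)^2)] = -3/(n - 1)^4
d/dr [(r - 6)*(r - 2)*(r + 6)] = 3*r^2 - 4*r - 36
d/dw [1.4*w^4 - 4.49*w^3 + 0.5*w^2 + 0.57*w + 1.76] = 5.6*w^3 - 13.47*w^2 + 1.0*w + 0.57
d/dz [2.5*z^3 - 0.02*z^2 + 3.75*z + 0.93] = 7.5*z^2 - 0.04*z + 3.75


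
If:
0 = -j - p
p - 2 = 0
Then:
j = -2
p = 2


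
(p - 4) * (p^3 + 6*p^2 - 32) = p^4 + 2*p^3 - 24*p^2 - 32*p + 128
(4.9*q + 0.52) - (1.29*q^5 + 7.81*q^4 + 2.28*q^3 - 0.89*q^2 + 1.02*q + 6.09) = -1.29*q^5 - 7.81*q^4 - 2.28*q^3 + 0.89*q^2 + 3.88*q - 5.57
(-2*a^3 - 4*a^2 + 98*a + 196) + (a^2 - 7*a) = -2*a^3 - 3*a^2 + 91*a + 196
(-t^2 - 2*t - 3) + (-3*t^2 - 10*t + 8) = -4*t^2 - 12*t + 5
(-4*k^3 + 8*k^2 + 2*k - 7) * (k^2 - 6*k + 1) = -4*k^5 + 32*k^4 - 50*k^3 - 11*k^2 + 44*k - 7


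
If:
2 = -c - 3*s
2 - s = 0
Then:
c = -8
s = 2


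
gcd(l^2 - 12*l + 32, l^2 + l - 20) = l - 4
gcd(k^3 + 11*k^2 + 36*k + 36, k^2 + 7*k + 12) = k + 3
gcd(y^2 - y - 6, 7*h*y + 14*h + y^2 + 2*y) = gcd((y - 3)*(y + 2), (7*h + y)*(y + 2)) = y + 2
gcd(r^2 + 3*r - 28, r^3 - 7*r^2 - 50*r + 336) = r + 7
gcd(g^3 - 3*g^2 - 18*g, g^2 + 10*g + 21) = g + 3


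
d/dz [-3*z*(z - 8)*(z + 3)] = -9*z^2 + 30*z + 72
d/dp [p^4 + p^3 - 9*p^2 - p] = 4*p^3 + 3*p^2 - 18*p - 1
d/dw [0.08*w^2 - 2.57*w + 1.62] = 0.16*w - 2.57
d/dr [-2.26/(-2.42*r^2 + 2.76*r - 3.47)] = (6.2376 - 10.9384*r)/(2.42*r^2 - 2.76*r + 3.47)^2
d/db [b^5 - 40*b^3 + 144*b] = 5*b^4 - 120*b^2 + 144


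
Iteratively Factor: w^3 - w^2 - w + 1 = (w - 1)*(w^2 - 1) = (w - 1)^2*(w + 1)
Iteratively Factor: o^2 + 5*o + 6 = (o + 3)*(o + 2)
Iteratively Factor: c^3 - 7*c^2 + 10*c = (c - 5)*(c^2 - 2*c) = c*(c - 5)*(c - 2)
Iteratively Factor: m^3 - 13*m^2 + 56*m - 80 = (m - 4)*(m^2 - 9*m + 20) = (m - 5)*(m - 4)*(m - 4)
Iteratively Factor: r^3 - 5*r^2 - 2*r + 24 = (r + 2)*(r^2 - 7*r + 12) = (r - 4)*(r + 2)*(r - 3)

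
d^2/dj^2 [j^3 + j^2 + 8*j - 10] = 6*j + 2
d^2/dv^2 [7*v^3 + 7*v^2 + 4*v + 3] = 42*v + 14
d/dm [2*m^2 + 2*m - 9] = 4*m + 2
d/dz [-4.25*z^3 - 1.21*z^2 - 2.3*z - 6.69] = -12.75*z^2 - 2.42*z - 2.3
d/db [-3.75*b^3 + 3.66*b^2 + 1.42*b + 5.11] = -11.25*b^2 + 7.32*b + 1.42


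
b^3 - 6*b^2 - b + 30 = (b - 5)*(b - 3)*(b + 2)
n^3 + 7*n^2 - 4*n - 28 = (n - 2)*(n + 2)*(n + 7)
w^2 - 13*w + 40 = (w - 8)*(w - 5)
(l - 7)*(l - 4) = l^2 - 11*l + 28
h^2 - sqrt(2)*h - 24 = (h - 4*sqrt(2))*(h + 3*sqrt(2))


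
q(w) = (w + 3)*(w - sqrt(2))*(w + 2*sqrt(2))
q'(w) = (w + 3)*(w - sqrt(2)) + (w + 3)*(w + 2*sqrt(2)) + (w - sqrt(2))*(w + 2*sqrt(2))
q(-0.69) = -10.39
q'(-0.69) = -4.42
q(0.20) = -11.77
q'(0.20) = 2.13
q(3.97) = 121.11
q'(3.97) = 82.57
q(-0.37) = -11.54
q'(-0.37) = -2.61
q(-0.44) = -11.34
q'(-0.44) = -3.06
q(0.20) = -11.77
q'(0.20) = 2.13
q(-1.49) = -5.87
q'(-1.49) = -6.25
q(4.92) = 215.14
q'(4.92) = 116.30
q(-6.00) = -70.54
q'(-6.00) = 55.27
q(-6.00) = -70.54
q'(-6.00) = 55.27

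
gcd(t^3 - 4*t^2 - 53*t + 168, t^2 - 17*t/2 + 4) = t - 8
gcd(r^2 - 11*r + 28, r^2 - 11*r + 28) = r^2 - 11*r + 28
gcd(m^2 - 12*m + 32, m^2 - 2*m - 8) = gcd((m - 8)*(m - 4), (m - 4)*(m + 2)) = m - 4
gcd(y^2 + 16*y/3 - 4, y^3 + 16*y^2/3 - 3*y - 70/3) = 1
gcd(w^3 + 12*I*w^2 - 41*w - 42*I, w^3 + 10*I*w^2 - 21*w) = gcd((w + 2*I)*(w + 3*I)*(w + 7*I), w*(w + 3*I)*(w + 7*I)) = w^2 + 10*I*w - 21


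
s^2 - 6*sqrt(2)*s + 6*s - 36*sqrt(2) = (s + 6)*(s - 6*sqrt(2))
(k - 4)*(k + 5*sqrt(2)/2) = k^2 - 4*k + 5*sqrt(2)*k/2 - 10*sqrt(2)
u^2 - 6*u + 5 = (u - 5)*(u - 1)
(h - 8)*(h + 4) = h^2 - 4*h - 32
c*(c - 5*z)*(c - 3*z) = c^3 - 8*c^2*z + 15*c*z^2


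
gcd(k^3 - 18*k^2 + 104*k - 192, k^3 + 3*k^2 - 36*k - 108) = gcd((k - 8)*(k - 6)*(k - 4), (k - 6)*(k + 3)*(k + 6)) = k - 6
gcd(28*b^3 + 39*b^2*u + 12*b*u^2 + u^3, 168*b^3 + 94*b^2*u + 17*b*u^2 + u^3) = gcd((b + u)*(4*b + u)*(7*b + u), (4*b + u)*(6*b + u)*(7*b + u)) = 28*b^2 + 11*b*u + u^2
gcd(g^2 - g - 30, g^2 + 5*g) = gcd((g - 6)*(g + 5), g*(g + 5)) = g + 5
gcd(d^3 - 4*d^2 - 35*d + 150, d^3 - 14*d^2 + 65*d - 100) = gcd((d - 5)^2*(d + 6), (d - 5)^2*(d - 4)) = d^2 - 10*d + 25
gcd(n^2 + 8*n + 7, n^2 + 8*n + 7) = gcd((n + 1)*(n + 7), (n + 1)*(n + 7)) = n^2 + 8*n + 7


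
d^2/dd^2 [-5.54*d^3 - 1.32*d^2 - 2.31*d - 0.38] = -33.24*d - 2.64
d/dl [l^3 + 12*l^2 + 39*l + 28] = 3*l^2 + 24*l + 39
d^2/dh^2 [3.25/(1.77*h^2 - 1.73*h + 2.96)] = (-20.36385*h^2 + 19.90365*h + 3.25*(3.54*h - 1.73)*(7.08*h - 3.46) - 34.0548)/(1.77*h^2 - 1.73*h + 2.96)^3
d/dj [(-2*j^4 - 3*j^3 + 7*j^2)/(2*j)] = -3*j^2 - 3*j + 7/2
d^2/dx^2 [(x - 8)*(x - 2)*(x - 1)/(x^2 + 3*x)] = 8*(17*x^3 - 12*x^2 - 36*x - 36)/(x^3*(x^3 + 9*x^2 + 27*x + 27))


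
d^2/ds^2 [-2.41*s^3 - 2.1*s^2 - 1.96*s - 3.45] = -14.46*s - 4.2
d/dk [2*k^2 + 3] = 4*k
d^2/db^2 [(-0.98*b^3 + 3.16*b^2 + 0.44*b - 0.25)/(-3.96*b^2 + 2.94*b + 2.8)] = (-1.4210854715202e-14*b^5 + 1.13686837721616e-13*b^4 - 48.70584*b^3 - 138.30192*b^2 - 0.636720000000018*b - 32.43884)/(62.099136*b^6 - 138.311712*b^5 - 29.039472*b^4 + 170.180136*b^3 + 20.53296*b^2 - 69.1488*b - 21.952)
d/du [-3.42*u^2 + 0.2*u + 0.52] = 0.2 - 6.84*u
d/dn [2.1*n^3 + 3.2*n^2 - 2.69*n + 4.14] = 6.3*n^2 + 6.4*n - 2.69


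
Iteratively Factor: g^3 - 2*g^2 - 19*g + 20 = (g - 1)*(g^2 - g - 20) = (g - 1)*(g + 4)*(g - 5)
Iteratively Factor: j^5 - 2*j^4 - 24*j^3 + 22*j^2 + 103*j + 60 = (j - 5)*(j^4 + 3*j^3 - 9*j^2 - 23*j - 12) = (j - 5)*(j - 3)*(j^3 + 6*j^2 + 9*j + 4) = (j - 5)*(j - 3)*(j + 4)*(j^2 + 2*j + 1) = (j - 5)*(j - 3)*(j + 1)*(j + 4)*(j + 1)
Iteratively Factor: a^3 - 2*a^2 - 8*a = (a)*(a^2 - 2*a - 8) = a*(a - 4)*(a + 2)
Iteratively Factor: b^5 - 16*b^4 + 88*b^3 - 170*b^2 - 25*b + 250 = (b - 5)*(b^4 - 11*b^3 + 33*b^2 - 5*b - 50) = (b - 5)^2*(b^3 - 6*b^2 + 3*b + 10) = (b - 5)^3*(b^2 - b - 2) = (b - 5)^3*(b - 2)*(b + 1)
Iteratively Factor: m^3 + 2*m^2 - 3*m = (m + 3)*(m^2 - m) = (m - 1)*(m + 3)*(m)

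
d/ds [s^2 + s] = 2*s + 1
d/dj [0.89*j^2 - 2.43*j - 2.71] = 1.78*j - 2.43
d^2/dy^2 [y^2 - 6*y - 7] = 2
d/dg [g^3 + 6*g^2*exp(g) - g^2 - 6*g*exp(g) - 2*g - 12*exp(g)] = 6*g^2*exp(g) + 3*g^2 + 6*g*exp(g) - 2*g - 18*exp(g) - 2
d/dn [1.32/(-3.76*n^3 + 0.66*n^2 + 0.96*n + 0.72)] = (14.8896*n^2 - 1.7424*n - 1.2672)/(-3.76*n^3 + 0.66*n^2 + 0.96*n + 0.72)^2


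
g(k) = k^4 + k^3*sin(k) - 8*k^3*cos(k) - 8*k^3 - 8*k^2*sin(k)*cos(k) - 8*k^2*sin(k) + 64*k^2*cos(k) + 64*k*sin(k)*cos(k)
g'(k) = 8*k^3*sin(k) + k^3*cos(k) + 4*k^3 + 8*k^2*sin(k)^2 - 61*k^2*sin(k) - 8*k^2*cos(k)^2 - 32*k^2*cos(k) - 24*k^2 - 64*k*sin(k)^2 - 16*k*sin(k)*cos(k) - 16*k*sin(k) + 64*k*cos(k)^2 + 128*k*cos(k) + 64*sin(k)*cos(k)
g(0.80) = 41.72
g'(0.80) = 34.11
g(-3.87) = -309.10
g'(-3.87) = -800.70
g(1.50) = -22.75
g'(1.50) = -240.08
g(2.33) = -316.33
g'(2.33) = -386.85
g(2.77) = -464.06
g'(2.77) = -266.15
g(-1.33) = 92.45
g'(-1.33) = 64.11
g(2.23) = -277.10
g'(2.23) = -396.43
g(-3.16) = -536.07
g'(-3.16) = 90.60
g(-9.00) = 2463.87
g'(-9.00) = 2865.77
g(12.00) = 2888.33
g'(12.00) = -384.37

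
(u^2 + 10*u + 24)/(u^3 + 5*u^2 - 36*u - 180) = (u + 4)/(u^2 - u - 30)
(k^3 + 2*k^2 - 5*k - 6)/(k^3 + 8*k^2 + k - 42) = (k + 1)/(k + 7)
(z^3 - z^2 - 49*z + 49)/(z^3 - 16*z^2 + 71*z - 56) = (z + 7)/(z - 8)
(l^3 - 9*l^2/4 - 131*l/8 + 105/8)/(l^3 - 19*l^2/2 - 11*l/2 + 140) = (l - 3/4)/(l - 8)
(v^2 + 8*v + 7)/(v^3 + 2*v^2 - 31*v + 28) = (v + 1)/(v^2 - 5*v + 4)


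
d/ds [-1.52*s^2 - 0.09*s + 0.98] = -3.04*s - 0.09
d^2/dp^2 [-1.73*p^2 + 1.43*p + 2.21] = -3.46000000000000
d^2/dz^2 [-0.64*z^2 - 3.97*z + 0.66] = -1.28000000000000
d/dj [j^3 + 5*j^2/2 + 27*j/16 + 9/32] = 3*j^2 + 5*j + 27/16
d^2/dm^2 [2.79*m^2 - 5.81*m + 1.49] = 5.58000000000000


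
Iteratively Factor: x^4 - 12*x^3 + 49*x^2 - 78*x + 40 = (x - 1)*(x^3 - 11*x^2 + 38*x - 40) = (x - 4)*(x - 1)*(x^2 - 7*x + 10) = (x - 5)*(x - 4)*(x - 1)*(x - 2)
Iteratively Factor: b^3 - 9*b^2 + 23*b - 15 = (b - 5)*(b^2 - 4*b + 3) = (b - 5)*(b - 1)*(b - 3)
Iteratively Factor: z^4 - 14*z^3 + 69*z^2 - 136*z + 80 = (z - 4)*(z^3 - 10*z^2 + 29*z - 20) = (z - 4)*(z - 1)*(z^2 - 9*z + 20) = (z - 5)*(z - 4)*(z - 1)*(z - 4)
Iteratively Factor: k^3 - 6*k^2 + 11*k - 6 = (k - 1)*(k^2 - 5*k + 6) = (k - 2)*(k - 1)*(k - 3)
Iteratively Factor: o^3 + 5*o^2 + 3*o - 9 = (o + 3)*(o^2 + 2*o - 3) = (o - 1)*(o + 3)*(o + 3)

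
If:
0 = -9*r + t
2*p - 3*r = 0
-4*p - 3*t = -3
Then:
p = 3/22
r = 1/11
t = 9/11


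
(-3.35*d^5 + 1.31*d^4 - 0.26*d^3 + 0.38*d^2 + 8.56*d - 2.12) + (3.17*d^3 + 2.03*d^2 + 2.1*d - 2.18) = -3.35*d^5 + 1.31*d^4 + 2.91*d^3 + 2.41*d^2 + 10.66*d - 4.3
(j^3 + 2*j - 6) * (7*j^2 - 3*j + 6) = 7*j^5 - 3*j^4 + 20*j^3 - 48*j^2 + 30*j - 36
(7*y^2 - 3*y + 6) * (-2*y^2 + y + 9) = -14*y^4 + 13*y^3 + 48*y^2 - 21*y + 54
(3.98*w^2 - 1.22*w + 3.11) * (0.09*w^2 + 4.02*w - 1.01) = 0.3582*w^4 + 15.8898*w^3 - 8.6443*w^2 + 13.7344*w - 3.1411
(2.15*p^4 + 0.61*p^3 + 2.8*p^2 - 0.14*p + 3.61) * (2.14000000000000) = 4.601*p^4 + 1.3054*p^3 + 5.992*p^2 - 0.2996*p + 7.7254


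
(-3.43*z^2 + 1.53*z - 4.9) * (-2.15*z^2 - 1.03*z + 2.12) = 7.3745*z^4 + 0.2434*z^3 + 1.6875*z^2 + 8.2906*z - 10.388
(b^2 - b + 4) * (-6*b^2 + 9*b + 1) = -6*b^4 + 15*b^3 - 32*b^2 + 35*b + 4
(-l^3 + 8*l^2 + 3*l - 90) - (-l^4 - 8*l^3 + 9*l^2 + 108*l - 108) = l^4 + 7*l^3 - l^2 - 105*l + 18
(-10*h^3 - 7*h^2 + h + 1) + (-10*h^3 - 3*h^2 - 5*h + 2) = -20*h^3 - 10*h^2 - 4*h + 3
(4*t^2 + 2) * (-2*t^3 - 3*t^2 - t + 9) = -8*t^5 - 12*t^4 - 8*t^3 + 30*t^2 - 2*t + 18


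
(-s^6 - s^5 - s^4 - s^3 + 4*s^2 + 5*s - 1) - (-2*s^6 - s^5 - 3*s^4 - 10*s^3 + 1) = s^6 + 2*s^4 + 9*s^3 + 4*s^2 + 5*s - 2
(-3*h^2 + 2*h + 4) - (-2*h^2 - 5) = -h^2 + 2*h + 9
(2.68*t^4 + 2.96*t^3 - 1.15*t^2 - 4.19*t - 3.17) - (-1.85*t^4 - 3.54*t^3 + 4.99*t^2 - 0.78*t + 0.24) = 4.53*t^4 + 6.5*t^3 - 6.14*t^2 - 3.41*t - 3.41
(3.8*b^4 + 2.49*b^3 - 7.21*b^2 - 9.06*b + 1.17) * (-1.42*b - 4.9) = -5.396*b^5 - 22.1558*b^4 - 1.9628*b^3 + 48.1942*b^2 + 42.7326*b - 5.733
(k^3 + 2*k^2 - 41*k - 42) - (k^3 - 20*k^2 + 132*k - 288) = 22*k^2 - 173*k + 246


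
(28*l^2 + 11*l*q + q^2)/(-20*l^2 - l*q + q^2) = (7*l + q)/(-5*l + q)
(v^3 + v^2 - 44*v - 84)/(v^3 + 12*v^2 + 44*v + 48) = (v - 7)/(v + 4)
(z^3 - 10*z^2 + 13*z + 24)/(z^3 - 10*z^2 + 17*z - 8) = (z^2 - 2*z - 3)/(z^2 - 2*z + 1)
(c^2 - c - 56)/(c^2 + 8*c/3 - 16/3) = 3*(c^2 - c - 56)/(3*c^2 + 8*c - 16)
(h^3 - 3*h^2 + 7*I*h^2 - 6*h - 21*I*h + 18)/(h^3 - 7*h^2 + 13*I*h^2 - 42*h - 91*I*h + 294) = (h^2 + h*(-3 + I) - 3*I)/(h^2 + 7*h*(-1 + I) - 49*I)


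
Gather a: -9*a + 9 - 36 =-9*a - 27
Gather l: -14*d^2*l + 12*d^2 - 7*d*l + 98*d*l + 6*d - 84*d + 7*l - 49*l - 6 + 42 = 12*d^2 - 78*d + l*(-14*d^2 + 91*d - 42) + 36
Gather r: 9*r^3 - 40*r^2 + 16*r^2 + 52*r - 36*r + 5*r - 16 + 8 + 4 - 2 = 9*r^3 - 24*r^2 + 21*r - 6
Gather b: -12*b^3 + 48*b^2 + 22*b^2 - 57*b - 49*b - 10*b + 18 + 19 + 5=-12*b^3 + 70*b^2 - 116*b + 42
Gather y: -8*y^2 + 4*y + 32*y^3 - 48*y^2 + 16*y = 32*y^3 - 56*y^2 + 20*y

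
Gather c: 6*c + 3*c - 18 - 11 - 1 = 9*c - 30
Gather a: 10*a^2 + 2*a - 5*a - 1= 10*a^2 - 3*a - 1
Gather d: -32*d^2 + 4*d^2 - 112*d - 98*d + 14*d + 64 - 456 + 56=-28*d^2 - 196*d - 336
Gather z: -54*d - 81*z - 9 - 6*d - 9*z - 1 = -60*d - 90*z - 10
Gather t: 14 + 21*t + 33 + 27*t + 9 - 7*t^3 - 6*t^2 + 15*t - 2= -7*t^3 - 6*t^2 + 63*t + 54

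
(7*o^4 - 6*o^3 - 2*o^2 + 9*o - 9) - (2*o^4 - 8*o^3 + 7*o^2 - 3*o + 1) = 5*o^4 + 2*o^3 - 9*o^2 + 12*o - 10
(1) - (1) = 0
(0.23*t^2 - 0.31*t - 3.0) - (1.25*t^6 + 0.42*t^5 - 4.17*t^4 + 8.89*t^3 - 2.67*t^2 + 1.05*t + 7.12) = -1.25*t^6 - 0.42*t^5 + 4.17*t^4 - 8.89*t^3 + 2.9*t^2 - 1.36*t - 10.12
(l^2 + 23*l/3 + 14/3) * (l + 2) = l^3 + 29*l^2/3 + 20*l + 28/3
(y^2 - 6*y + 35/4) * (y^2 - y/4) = y^4 - 25*y^3/4 + 41*y^2/4 - 35*y/16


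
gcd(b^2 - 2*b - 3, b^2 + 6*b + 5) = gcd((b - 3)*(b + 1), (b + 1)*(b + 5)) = b + 1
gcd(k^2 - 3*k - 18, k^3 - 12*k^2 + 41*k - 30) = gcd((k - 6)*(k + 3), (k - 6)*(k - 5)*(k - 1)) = k - 6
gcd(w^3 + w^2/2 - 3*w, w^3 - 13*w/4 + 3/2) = w^2 + w/2 - 3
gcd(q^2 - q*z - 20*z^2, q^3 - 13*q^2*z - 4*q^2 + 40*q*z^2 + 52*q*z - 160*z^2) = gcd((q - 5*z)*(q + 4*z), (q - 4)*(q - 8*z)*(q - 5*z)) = -q + 5*z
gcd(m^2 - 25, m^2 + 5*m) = m + 5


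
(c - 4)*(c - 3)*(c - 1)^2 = c^4 - 9*c^3 + 27*c^2 - 31*c + 12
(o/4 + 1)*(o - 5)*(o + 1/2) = o^3/4 - o^2/8 - 41*o/8 - 5/2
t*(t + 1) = t^2 + t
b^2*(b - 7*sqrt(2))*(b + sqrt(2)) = b^4 - 6*sqrt(2)*b^3 - 14*b^2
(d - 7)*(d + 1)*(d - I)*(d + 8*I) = d^4 - 6*d^3 + 7*I*d^3 + d^2 - 42*I*d^2 - 48*d - 49*I*d - 56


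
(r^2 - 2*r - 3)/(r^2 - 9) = (r + 1)/(r + 3)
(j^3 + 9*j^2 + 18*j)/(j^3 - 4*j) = (j^2 + 9*j + 18)/(j^2 - 4)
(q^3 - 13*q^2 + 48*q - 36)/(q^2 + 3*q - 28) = (q^3 - 13*q^2 + 48*q - 36)/(q^2 + 3*q - 28)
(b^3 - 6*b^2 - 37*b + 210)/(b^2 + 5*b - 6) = (b^2 - 12*b + 35)/(b - 1)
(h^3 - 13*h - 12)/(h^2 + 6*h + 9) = (h^2 - 3*h - 4)/(h + 3)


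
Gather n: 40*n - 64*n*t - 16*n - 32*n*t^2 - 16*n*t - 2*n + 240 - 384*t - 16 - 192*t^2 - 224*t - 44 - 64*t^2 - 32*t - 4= n*(-32*t^2 - 80*t + 22) - 256*t^2 - 640*t + 176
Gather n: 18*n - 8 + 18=18*n + 10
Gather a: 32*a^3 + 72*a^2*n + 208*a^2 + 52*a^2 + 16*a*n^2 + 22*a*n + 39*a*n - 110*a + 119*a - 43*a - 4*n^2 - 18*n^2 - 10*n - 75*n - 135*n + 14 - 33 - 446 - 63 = 32*a^3 + a^2*(72*n + 260) + a*(16*n^2 + 61*n - 34) - 22*n^2 - 220*n - 528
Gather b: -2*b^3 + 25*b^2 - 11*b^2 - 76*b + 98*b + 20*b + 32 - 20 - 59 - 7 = -2*b^3 + 14*b^2 + 42*b - 54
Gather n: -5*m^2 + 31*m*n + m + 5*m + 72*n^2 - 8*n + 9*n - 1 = -5*m^2 + 6*m + 72*n^2 + n*(31*m + 1) - 1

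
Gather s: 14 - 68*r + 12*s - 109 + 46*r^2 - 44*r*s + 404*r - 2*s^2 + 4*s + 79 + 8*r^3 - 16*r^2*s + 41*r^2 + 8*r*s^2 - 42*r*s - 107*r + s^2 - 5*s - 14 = 8*r^3 + 87*r^2 + 229*r + s^2*(8*r - 1) + s*(-16*r^2 - 86*r + 11) - 30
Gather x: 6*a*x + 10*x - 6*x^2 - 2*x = -6*x^2 + x*(6*a + 8)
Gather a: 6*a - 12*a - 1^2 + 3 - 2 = -6*a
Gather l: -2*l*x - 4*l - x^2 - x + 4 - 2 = l*(-2*x - 4) - x^2 - x + 2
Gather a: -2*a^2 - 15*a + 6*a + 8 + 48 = -2*a^2 - 9*a + 56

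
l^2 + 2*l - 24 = (l - 4)*(l + 6)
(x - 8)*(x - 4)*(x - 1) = x^3 - 13*x^2 + 44*x - 32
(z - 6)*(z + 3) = z^2 - 3*z - 18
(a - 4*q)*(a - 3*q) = a^2 - 7*a*q + 12*q^2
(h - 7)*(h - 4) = h^2 - 11*h + 28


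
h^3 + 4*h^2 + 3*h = h*(h + 1)*(h + 3)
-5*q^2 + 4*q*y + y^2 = (-q + y)*(5*q + y)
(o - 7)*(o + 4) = o^2 - 3*o - 28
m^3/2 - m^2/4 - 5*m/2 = m*(m/2 + 1)*(m - 5/2)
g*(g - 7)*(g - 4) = g^3 - 11*g^2 + 28*g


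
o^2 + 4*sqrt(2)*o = o*(o + 4*sqrt(2))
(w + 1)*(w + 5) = w^2 + 6*w + 5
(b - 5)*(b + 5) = b^2 - 25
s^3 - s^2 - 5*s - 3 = (s - 3)*(s + 1)^2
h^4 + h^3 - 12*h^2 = h^2*(h - 3)*(h + 4)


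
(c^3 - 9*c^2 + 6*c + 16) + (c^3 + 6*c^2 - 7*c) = 2*c^3 - 3*c^2 - c + 16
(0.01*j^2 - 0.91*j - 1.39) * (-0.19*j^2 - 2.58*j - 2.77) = -0.0019*j^4 + 0.1471*j^3 + 2.5842*j^2 + 6.1069*j + 3.8503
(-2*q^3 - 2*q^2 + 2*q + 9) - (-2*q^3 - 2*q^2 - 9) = 2*q + 18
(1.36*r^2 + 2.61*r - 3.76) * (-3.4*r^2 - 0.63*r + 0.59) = -4.624*r^4 - 9.7308*r^3 + 11.9421*r^2 + 3.9087*r - 2.2184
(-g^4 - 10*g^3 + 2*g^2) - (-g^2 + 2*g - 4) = -g^4 - 10*g^3 + 3*g^2 - 2*g + 4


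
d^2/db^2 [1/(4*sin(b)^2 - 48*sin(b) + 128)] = (-sin(b)^4 + 9*sin(b)^3 - 5*sin(b)^2/2 - 114*sin(b) + 56)/(sin(b)^2 - 12*sin(b) + 32)^3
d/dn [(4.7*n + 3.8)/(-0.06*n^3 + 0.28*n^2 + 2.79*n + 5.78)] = (0.564*n^3 - 0.632*n^2 - 2.128*n + 16.564)/(0.0036*n^6 - 0.0336*n^5 - 0.2564*n^4 + 0.8688*n^3 + 11.0209*n^2 + 32.2524*n + 33.4084)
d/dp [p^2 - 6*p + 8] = 2*p - 6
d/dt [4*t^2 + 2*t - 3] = 8*t + 2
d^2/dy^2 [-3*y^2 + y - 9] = -6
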